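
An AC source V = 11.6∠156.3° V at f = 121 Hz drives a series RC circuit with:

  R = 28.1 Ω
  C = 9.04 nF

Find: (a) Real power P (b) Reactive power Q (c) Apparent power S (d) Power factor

Step 1 — Angular frequency: ω = 2π·f = 2π·121 = 760.3 rad/s.
Step 2 — Component impedances:
  R: Z = R = 28.1 Ω
  C: Z = 1/(jωC) = -j/(ω·C) = 0 - j1.455e+05 Ω
Step 3 — Series combination: Z_total = R + C = 28.1 - j1.455e+05 Ω = 1.455e+05∠-90.0° Ω.
Step 4 — Source phasor: V = 11.6∠156.3° V = -10.62 + j4.663 V.
Step 5 — Current: I = V / Z = -3.206e-05 - j7.299e-05 A = 7.972e-05∠-113.7° A.
Step 6 — Complex power: S = V·I* = 1.786e-07 - j0.0009248 VA.
Step 7 — Real power: P = Re(S) = 1.786e-07 W.
Step 8 — Reactive power: Q = Im(S) = -0.0009248 VAR.
Step 9 — Apparent power: |S| = 0.0009248 VA.
Step 10 — Power factor: PF = P/|S| = 0.0001931 (leading).

(a) P = 1.786e-07 W  (b) Q = -0.0009248 VAR  (c) S = 0.0009248 VA  (d) PF = 0.0001931 (leading)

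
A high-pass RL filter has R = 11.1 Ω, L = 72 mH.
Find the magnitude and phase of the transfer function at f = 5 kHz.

Step 1 — Angular frequency: ω = 2π·5000 = 3.142e+04 rad/s.
Step 2 — Transfer function: H(jω) = jωL/(R + jωL).
Step 3 — Numerator jωL = j·2262; denominator R + jωL = 11.1 + j2262.
Step 4 — H = 1 + j0.004907.
Step 5 — Magnitude: |H| = 1 (-0.0 dB); phase: φ = 0.3°.

|H| = 1 (-0.0 dB), φ = 0.3°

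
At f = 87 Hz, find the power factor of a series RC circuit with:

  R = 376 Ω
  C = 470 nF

Step 1 — Angular frequency: ω = 2π·f = 2π·87 = 546.6 rad/s.
Step 2 — Component impedances:
  R: Z = R = 376 Ω
  C: Z = 1/(jωC) = -j/(ω·C) = 0 - j3892 Ω
Step 3 — Series combination: Z_total = R + C = 376 - j3892 Ω = 3910∠-84.5° Ω.
Step 4 — Power factor: PF = cos(φ) = Re(Z)/|Z| = 376/3910.4 = 0.09615.
Step 5 — Type: Im(Z) = -3892 ⇒ leading (phase φ = -84.5°).

PF = 0.09615 (leading, φ = -84.5°)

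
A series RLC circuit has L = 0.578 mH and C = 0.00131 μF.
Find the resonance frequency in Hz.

Step 1 — Resonance condition Im(Z)=0 gives ω₀ = 1/√(LC).
Step 2 — ω₀ = 1/√(0.000578·1.31e-09) = 1.149e+06 rad/s.
Step 3 — f₀ = ω₀/(2π) = 1.829e+05 Hz.

f₀ = 1.829e+05 Hz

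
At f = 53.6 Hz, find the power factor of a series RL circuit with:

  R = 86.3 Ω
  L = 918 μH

Step 1 — Angular frequency: ω = 2π·f = 2π·53.6 = 336.8 rad/s.
Step 2 — Component impedances:
  R: Z = R = 86.3 Ω
  L: Z = jωL = j·336.8·0.000918 = 0 + j0.3092 Ω
Step 3 — Series combination: Z_total = R + L = 86.3 + j0.3092 Ω = 86.3∠0.2° Ω.
Step 4 — Power factor: PF = cos(φ) = Re(Z)/|Z| = 86.3/86.3 = 1.
Step 5 — Type: Im(Z) = 0.3092 ⇒ lagging (phase φ = 0.2°).

PF = 1 (lagging, φ = 0.2°)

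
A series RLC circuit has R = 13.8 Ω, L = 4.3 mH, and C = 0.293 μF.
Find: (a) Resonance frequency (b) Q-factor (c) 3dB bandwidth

Step 1 — Resonance condition Im(Z)=0 gives ω₀ = 1/√(LC).
Step 2 — ω₀ = 1/√(0.0043·2.93e-07) = 2.817e+04 rad/s.
Step 3 — f₀ = ω₀/(2π) = 4484 Hz.
Step 4 — Series Q: Q = ω₀L/R = 2.817e+04·0.0043/13.8 = 8.779.
Step 5 — 3dB bandwidth: Δω = ω₀/Q = 3209 rad/s; BW = Δω/(2π) = 510.8 Hz.

(a) f₀ = 4484 Hz  (b) Q = 8.779  (c) BW = 510.8 Hz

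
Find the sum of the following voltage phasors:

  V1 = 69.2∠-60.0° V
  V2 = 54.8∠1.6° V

Step 1 — Convert each phasor to rectangular form:
  V1 = 69.2·(cos(-60.0°) + j·sin(-60.0°)) = 34.6 - j59.93 V
  V2 = 54.8·(cos(1.6°) + j·sin(1.6°)) = 54.78 + j1.53 V
Step 2 — Sum components: V_total = 89.38 - j58.4 V.
Step 3 — Convert to polar: |V_total| = 106.8 V, ∠V_total = -33.2°.

V_total = 106.8∠-33.2° V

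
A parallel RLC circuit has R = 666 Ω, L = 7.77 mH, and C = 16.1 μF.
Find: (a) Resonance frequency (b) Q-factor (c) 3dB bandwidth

Step 1 — Resonance: ω₀ = 1/√(LC) = 1/√(0.00777·1.61e-05) = 2827 rad/s.
Step 2 — f₀ = ω₀/(2π) = 450 Hz.
Step 3 — Parallel Q: Q = R/(ω₀L) = 666/(2827·0.00777) = 30.32.
Step 4 — Bandwidth: Δω = ω₀/Q = 93.26 rad/s; BW = Δω/(2π) = 14.84 Hz.

(a) f₀ = 450 Hz  (b) Q = 30.32  (c) BW = 14.84 Hz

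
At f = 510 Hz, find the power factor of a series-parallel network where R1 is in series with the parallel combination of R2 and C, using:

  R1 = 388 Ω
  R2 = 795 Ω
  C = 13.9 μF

Step 1 — Angular frequency: ω = 2π·f = 2π·510 = 3204 rad/s.
Step 2 — Component impedances:
  R1: Z = R = 388 Ω
  R2: Z = R = 795 Ω
  C: Z = 1/(jωC) = -j/(ω·C) = 0 - j22.45 Ω
Step 3 — Parallel branch: R2 || C = 1/(1/R2 + 1/C) = 0.6335 - j22.43 Ω.
Step 4 — Series with R1: Z_total = R1 + (R2 || C) = 388.6 - j22.43 Ω = 389.3∠-3.3° Ω.
Step 5 — Power factor: PF = cos(φ) = Re(Z)/|Z| = 388.63/389.28 = 0.9983.
Step 6 — Type: Im(Z) = -22.43 ⇒ leading (phase φ = -3.3°).

PF = 0.9983 (leading, φ = -3.3°)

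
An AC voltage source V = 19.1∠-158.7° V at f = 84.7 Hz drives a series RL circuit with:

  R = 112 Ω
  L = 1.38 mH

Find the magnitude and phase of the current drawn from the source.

Step 1 — Angular frequency: ω = 2π·f = 2π·84.7 = 532.2 rad/s.
Step 2 — Component impedances:
  R: Z = R = 112 Ω
  L: Z = jωL = j·532.2·0.00138 = 0 + j0.7344 Ω
Step 3 — Series combination: Z_total = R + L = 112 + j0.7344 Ω = 112∠0.4° Ω.
Step 4 — Source phasor: V = 19.1∠-158.7° V = -17.8 - j6.938 V.
Step 5 — Ohm's law: I = V / Z_total = (-17.8 - j6.938) / (112 + j0.7344) = -0.1593 - j0.0609 A.
Step 6 — Convert to polar: |I| = 0.1705 A, ∠I = -159.1°.

I = 0.1705∠-159.1° A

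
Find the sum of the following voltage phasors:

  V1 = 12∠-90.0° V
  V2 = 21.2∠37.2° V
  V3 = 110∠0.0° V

Step 1 — Convert each phasor to rectangular form:
  V1 = 12·(cos(-90.0°) + j·sin(-90.0°)) = 0 - j12 V
  V2 = 21.2·(cos(37.2°) + j·sin(37.2°)) = 16.89 + j12.82 V
  V3 = 110·(cos(0.0°) + j·sin(0.0°)) = 110 V
Step 2 — Sum components: V_total = 126.9 + j0.8175 V.
Step 3 — Convert to polar: |V_total| = 126.9 V, ∠V_total = 0.4°.

V_total = 126.9∠0.4° V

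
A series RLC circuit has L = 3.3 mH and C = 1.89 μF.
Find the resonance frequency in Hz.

Step 1 — Resonance condition Im(Z)=0 gives ω₀ = 1/√(LC).
Step 2 — ω₀ = 1/√(0.0033·1.89e-06) = 1.266e+04 rad/s.
Step 3 — f₀ = ω₀/(2π) = 2015 Hz.

f₀ = 2015 Hz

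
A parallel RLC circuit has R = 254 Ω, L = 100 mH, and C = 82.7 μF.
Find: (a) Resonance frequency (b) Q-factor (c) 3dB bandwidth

Step 1 — Resonance: ω₀ = 1/√(LC) = 1/√(0.1·8.27e-05) = 347.7 rad/s.
Step 2 — f₀ = ω₀/(2π) = 55.34 Hz.
Step 3 — Parallel Q: Q = R/(ω₀L) = 254/(347.7·0.1) = 7.304.
Step 4 — Bandwidth: Δω = ω₀/Q = 47.61 rad/s; BW = Δω/(2π) = 7.577 Hz.

(a) f₀ = 55.34 Hz  (b) Q = 7.304  (c) BW = 7.577 Hz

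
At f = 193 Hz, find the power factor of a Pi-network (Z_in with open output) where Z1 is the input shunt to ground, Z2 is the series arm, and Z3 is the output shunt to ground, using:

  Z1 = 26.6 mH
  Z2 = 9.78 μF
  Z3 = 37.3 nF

Step 1 — Angular frequency: ω = 2π·f = 2π·193 = 1213 rad/s.
Step 2 — Component impedances:
  Z1: Z = jωL = j·1213·0.0266 = 0 + j32.26 Ω
  Z2: Z = 1/(jωC) = -j/(ω·C) = 0 - j84.32 Ω
  Z3: Z = 1/(jωC) = -j/(ω·C) = 0 - j2.211e+04 Ω
Step 3 — With open output, the series arm Z2 and the output shunt Z3 appear in series to ground: Z2 + Z3 = 0 - j2.219e+04 Ω.
Step 4 — Parallel with input shunt Z1: Z_in = Z1 || (Z2 + Z3) = 0 + j32.3 Ω = 32.3∠90.0° Ω.
Step 5 — Power factor: PF = cos(φ) = Re(Z)/|Z| = -0/32.3 = -0.
Step 6 — Type: Im(Z) = 32.3 ⇒ lagging (phase φ = 90.0°).

PF = -0 (lagging, φ = 90.0°)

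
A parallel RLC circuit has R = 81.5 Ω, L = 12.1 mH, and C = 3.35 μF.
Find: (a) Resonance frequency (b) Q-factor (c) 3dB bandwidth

Step 1 — Resonance: ω₀ = 1/√(LC) = 1/√(0.0121·3.35e-06) = 4967 rad/s.
Step 2 — f₀ = ω₀/(2π) = 790.5 Hz.
Step 3 — Parallel Q: Q = R/(ω₀L) = 81.5/(4967·0.0121) = 1.356.
Step 4 — Bandwidth: Δω = ω₀/Q = 3663 rad/s; BW = Δω/(2π) = 582.9 Hz.

(a) f₀ = 790.5 Hz  (b) Q = 1.356  (c) BW = 582.9 Hz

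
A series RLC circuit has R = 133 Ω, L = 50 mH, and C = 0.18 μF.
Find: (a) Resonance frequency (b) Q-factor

Step 1 — Resonance condition Im(Z)=0 gives ω₀ = 1/√(LC).
Step 2 — ω₀ = 1/√(0.05·1.8e-07) = 1.054e+04 rad/s.
Step 3 — f₀ = ω₀/(2π) = 1678 Hz.
Step 4 — Series Q: Q = ω₀L/R = 1.054e+04·0.05/133 = 3.963.

(a) f₀ = 1678 Hz  (b) Q = 3.963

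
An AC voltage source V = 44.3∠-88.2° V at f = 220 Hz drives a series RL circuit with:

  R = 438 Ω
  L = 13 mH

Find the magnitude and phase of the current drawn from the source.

Step 1 — Angular frequency: ω = 2π·f = 2π·220 = 1382 rad/s.
Step 2 — Component impedances:
  R: Z = R = 438 Ω
  L: Z = jωL = j·1382·0.013 = 0 + j17.97 Ω
Step 3 — Series combination: Z_total = R + L = 438 + j17.97 Ω = 438.4∠2.3° Ω.
Step 4 — Source phasor: V = 44.3∠-88.2° V = 1.391 - j44.28 V.
Step 5 — Ohm's law: I = V / Z_total = (1.391 - j44.28) / (438 + j17.97) = -0.0009689 - j0.1011 A.
Step 6 — Convert to polar: |I| = 0.1011 A, ∠I = -90.5°.

I = 0.1011∠-90.5° A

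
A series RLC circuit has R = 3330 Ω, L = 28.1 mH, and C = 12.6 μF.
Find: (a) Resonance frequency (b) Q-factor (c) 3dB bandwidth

Step 1 — Resonance condition Im(Z)=0 gives ω₀ = 1/√(LC).
Step 2 — ω₀ = 1/√(0.0281·1.26e-05) = 1681 rad/s.
Step 3 — f₀ = ω₀/(2π) = 267.5 Hz.
Step 4 — Series Q: Q = ω₀L/R = 1681·0.0281/3330 = 0.01418.
Step 5 — 3dB bandwidth: Δω = ω₀/Q = 1.185e+05 rad/s; BW = Δω/(2π) = 1.886e+04 Hz.

(a) f₀ = 267.5 Hz  (b) Q = 0.01418  (c) BW = 1.886e+04 Hz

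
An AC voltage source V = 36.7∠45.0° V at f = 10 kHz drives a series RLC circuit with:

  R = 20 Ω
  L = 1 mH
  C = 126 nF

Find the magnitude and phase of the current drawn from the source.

Step 1 — Angular frequency: ω = 2π·f = 2π·1e+04 = 6.283e+04 rad/s.
Step 2 — Component impedances:
  R: Z = R = 20 Ω
  L: Z = jωL = j·6.283e+04·0.001 = 0 + j62.83 Ω
  C: Z = 1/(jωC) = -j/(ω·C) = 0 - j126.3 Ω
Step 3 — Series combination: Z_total = R + L + C = 20 - j63.48 Ω = 66.56∠-72.5° Ω.
Step 4 — Source phasor: V = 36.7∠45.0° V = 25.95 + j25.95 V.
Step 5 — Ohm's law: I = V / Z_total = (25.95 + j25.95) / (20 - j63.48) = -0.2547 + j0.489 A.
Step 6 — Convert to polar: |I| = 0.5514 A, ∠I = 117.5°.

I = 0.5514∠117.5° A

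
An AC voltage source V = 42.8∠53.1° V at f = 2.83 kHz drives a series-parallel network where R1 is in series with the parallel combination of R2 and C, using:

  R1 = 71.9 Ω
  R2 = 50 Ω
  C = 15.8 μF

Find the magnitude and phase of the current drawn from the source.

Step 1 — Angular frequency: ω = 2π·f = 2π·2830 = 1.778e+04 rad/s.
Step 2 — Component impedances:
  R1: Z = R = 71.9 Ω
  R2: Z = R = 50 Ω
  C: Z = 1/(jωC) = -j/(ω·C) = 0 - j3.559 Ω
Step 3 — Parallel branch: R2 || C = 1/(1/R2 + 1/C) = 0.2521 - j3.541 Ω.
Step 4 — Series with R1: Z_total = R1 + (R2 || C) = 72.15 - j3.541 Ω = 72.24∠-2.8° Ω.
Step 5 — Source phasor: V = 42.8∠53.1° V = 25.7 + j34.23 V.
Step 6 — Ohm's law: I = V / Z_total = (25.7 + j34.23) / (72.15 - j3.541) = 0.3321 + j0.4907 A.
Step 7 — Convert to polar: |I| = 0.5925 A, ∠I = 55.9°.

I = 0.5925∠55.9° A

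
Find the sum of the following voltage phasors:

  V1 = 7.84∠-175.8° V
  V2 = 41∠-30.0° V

Step 1 — Convert each phasor to rectangular form:
  V1 = 7.84·(cos(-175.8°) + j·sin(-175.8°)) = -7.819 - j0.5742 V
  V2 = 41·(cos(-30.0°) + j·sin(-30.0°)) = 35.51 - j20.5 V
Step 2 — Sum components: V_total = 27.69 - j21.07 V.
Step 3 — Convert to polar: |V_total| = 34.8 V, ∠V_total = -37.3°.

V_total = 34.8∠-37.3° V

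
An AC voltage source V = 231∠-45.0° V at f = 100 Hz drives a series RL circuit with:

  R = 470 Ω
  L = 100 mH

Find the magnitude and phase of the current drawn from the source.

Step 1 — Angular frequency: ω = 2π·f = 2π·100 = 628.3 rad/s.
Step 2 — Component impedances:
  R: Z = R = 470 Ω
  L: Z = jωL = j·628.3·0.1 = 0 + j62.83 Ω
Step 3 — Series combination: Z_total = R + L = 470 + j62.83 Ω = 474.2∠7.6° Ω.
Step 4 — Source phasor: V = 231∠-45.0° V = 163.3 - j163.3 V.
Step 5 — Ohm's law: I = V / Z_total = (163.3 - j163.3) / (470 + j62.83) = 0.2958 - j0.3871 A.
Step 6 — Convert to polar: |I| = 0.4872 A, ∠I = -52.6°.

I = 0.4872∠-52.6° A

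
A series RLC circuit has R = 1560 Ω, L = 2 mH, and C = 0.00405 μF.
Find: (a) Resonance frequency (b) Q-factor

Step 1 — Resonance condition Im(Z)=0 gives ω₀ = 1/√(LC).
Step 2 — ω₀ = 1/√(0.002·4.05e-09) = 3.514e+05 rad/s.
Step 3 — f₀ = ω₀/(2π) = 5.592e+04 Hz.
Step 4 — Series Q: Q = ω₀L/R = 3.514e+05·0.002/1560 = 0.4505.

(a) f₀ = 5.592e+04 Hz  (b) Q = 0.4505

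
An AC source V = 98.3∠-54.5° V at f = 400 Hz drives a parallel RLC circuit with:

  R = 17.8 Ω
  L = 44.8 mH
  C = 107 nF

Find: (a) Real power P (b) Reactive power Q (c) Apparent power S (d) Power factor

Step 1 — Angular frequency: ω = 2π·f = 2π·400 = 2513 rad/s.
Step 2 — Component impedances:
  R: Z = R = 17.8 Ω
  L: Z = jωL = j·2513·0.0448 = 0 + j112.6 Ω
  C: Z = 1/(jωC) = -j/(ω·C) = 0 - j3719 Ω
Step 3 — Parallel combination: 1/Z_total = 1/R + 1/L + 1/C; Z_total = 17.39 + j2.666 Ω = 17.59∠8.7° Ω.
Step 4 — Source phasor: V = 98.3∠-54.5° V = 57.08 - j80.03 V.
Step 5 — Current: I = V / Z = 2.518 - j4.988 A = 5.587∠-63.2° A.
Step 6 — Complex power: S = V·I* = 542.9 + j83.22 VA.
Step 7 — Real power: P = Re(S) = 542.9 W.
Step 8 — Reactive power: Q = Im(S) = 83.22 VAR.
Step 9 — Apparent power: |S| = 549.2 VA.
Step 10 — Power factor: PF = P/|S| = 0.9885 (lagging).

(a) P = 542.9 W  (b) Q = 83.22 VAR  (c) S = 549.2 VA  (d) PF = 0.9885 (lagging)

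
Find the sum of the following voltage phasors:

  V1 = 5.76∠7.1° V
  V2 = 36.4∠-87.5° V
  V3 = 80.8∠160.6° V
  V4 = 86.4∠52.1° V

Step 1 — Convert each phasor to rectangular form:
  V1 = 5.76·(cos(7.1°) + j·sin(7.1°)) = 5.716 + j0.7119 V
  V2 = 36.4·(cos(-87.5°) + j·sin(-87.5°)) = 1.588 - j36.37 V
  V3 = 80.8·(cos(160.6°) + j·sin(160.6°)) = -76.21 + j26.84 V
  V4 = 86.4·(cos(52.1°) + j·sin(52.1°)) = 53.07 + j68.18 V
Step 2 — Sum components: V_total = -15.83 + j59.36 V.
Step 3 — Convert to polar: |V_total| = 61.44 V, ∠V_total = 104.9°.

V_total = 61.44∠104.9° V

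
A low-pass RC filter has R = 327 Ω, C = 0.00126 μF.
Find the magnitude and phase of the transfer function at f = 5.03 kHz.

Step 1 — Angular frequency: ω = 2π·5030 = 3.16e+04 rad/s.
Step 2 — Transfer function: H(jω) = 1/(1 + jωRC).
Step 3 — Denominator: 1 + jωRC = 1 + j·3.16e+04·327·1.26e-09 = 1 + j0.01302.
Step 4 — H = 0.9998 - j0.01302.
Step 5 — Magnitude: |H| = 0.9999 (-0.0 dB); phase: φ = -0.7°.

|H| = 0.9999 (-0.0 dB), φ = -0.7°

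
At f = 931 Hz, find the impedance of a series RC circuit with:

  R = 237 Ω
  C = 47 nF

Step 1 — Angular frequency: ω = 2π·f = 2π·931 = 5850 rad/s.
Step 2 — Component impedances:
  R: Z = R = 237 Ω
  C: Z = 1/(jωC) = -j/(ω·C) = 0 - j3637 Ω
Step 3 — Series combination: Z_total = R + C = 237 - j3637 Ω = 3645∠-86.3° Ω.

Z = 237 - j3637 Ω = 3645∠-86.3° Ω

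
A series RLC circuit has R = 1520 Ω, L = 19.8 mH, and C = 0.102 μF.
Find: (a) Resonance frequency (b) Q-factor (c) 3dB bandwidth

Step 1 — Resonance condition Im(Z)=0 gives ω₀ = 1/√(LC).
Step 2 — ω₀ = 1/√(0.0198·1.02e-07) = 2.225e+04 rad/s.
Step 3 — f₀ = ω₀/(2π) = 3542 Hz.
Step 4 — Series Q: Q = ω₀L/R = 2.225e+04·0.0198/1520 = 0.2899.
Step 5 — 3dB bandwidth: Δω = ω₀/Q = 7.677e+04 rad/s; BW = Δω/(2π) = 1.222e+04 Hz.

(a) f₀ = 3542 Hz  (b) Q = 0.2899  (c) BW = 1.222e+04 Hz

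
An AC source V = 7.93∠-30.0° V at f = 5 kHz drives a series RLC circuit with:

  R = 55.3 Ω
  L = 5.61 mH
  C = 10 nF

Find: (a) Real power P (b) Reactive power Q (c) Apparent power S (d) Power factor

Step 1 — Angular frequency: ω = 2π·f = 2π·5000 = 3.142e+04 rad/s.
Step 2 — Component impedances:
  R: Z = R = 55.3 Ω
  L: Z = jωL = j·3.142e+04·0.00561 = 0 + j176.2 Ω
  C: Z = 1/(jωC) = -j/(ω·C) = 0 - j3183 Ω
Step 3 — Series combination: Z_total = R + L + C = 55.3 - j3007 Ω = 3007∠-88.9° Ω.
Step 4 — Source phasor: V = 7.93∠-30.0° V = 6.868 - j3.965 V.
Step 5 — Current: I = V / Z = 0.00136 + j0.002259 A = 0.002637∠58.9° A.
Step 6 — Complex power: S = V·I* = 0.0003845 - j0.02091 VA.
Step 7 — Real power: P = Re(S) = 0.0003845 W.
Step 8 — Reactive power: Q = Im(S) = -0.02091 VAR.
Step 9 — Apparent power: |S| = 0.02091 VA.
Step 10 — Power factor: PF = P/|S| = 0.01839 (leading).

(a) P = 0.0003845 W  (b) Q = -0.02091 VAR  (c) S = 0.02091 VA  (d) PF = 0.01839 (leading)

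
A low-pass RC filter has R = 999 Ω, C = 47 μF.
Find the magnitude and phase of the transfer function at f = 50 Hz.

Step 1 — Angular frequency: ω = 2π·50 = 314.2 rad/s.
Step 2 — Transfer function: H(jω) = 1/(1 + jωRC).
Step 3 — Denominator: 1 + jωRC = 1 + j·314.2·999·4.7e-05 = 1 + j14.75.
Step 4 — H = 0.004575 - j0.06748.
Step 5 — Magnitude: |H| = 0.06764 (-23.4 dB); phase: φ = -86.1°.

|H| = 0.06764 (-23.4 dB), φ = -86.1°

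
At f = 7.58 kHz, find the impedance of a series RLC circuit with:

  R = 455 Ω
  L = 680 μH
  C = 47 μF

Step 1 — Angular frequency: ω = 2π·f = 2π·7580 = 4.763e+04 rad/s.
Step 2 — Component impedances:
  R: Z = R = 455 Ω
  L: Z = jωL = j·4.763e+04·0.00068 = 0 + j32.39 Ω
  C: Z = 1/(jωC) = -j/(ω·C) = 0 - j0.4467 Ω
Step 3 — Series combination: Z_total = R + L + C = 455 + j31.94 Ω = 456.1∠4.0° Ω.

Z = 455 + j31.94 Ω = 456.1∠4.0° Ω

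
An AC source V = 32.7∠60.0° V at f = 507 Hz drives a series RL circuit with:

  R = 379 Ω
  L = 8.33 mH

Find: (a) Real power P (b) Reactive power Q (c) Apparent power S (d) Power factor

Step 1 — Angular frequency: ω = 2π·f = 2π·507 = 3186 rad/s.
Step 2 — Component impedances:
  R: Z = R = 379 Ω
  L: Z = jωL = j·3186·0.00833 = 0 + j26.54 Ω
Step 3 — Series combination: Z_total = R + L = 379 + j26.54 Ω = 379.9∠4.0° Ω.
Step 4 — Source phasor: V = 32.7∠60.0° V = 16.35 + j28.32 V.
Step 5 — Current: I = V / Z = 0.04814 + j0.07135 A = 0.08607∠56.0° A.
Step 6 — Complex power: S = V·I* = 2.808 + j0.1966 VA.
Step 7 — Real power: P = Re(S) = 2.808 W.
Step 8 — Reactive power: Q = Im(S) = 0.1966 VAR.
Step 9 — Apparent power: |S| = 2.814 VA.
Step 10 — Power factor: PF = P/|S| = 0.9976 (lagging).

(a) P = 2.808 W  (b) Q = 0.1966 VAR  (c) S = 2.814 VA  (d) PF = 0.9976 (lagging)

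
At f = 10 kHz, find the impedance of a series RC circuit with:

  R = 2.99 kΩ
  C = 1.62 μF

Step 1 — Angular frequency: ω = 2π·f = 2π·1e+04 = 6.283e+04 rad/s.
Step 2 — Component impedances:
  R: Z = R = 2990 Ω
  C: Z = 1/(jωC) = -j/(ω·C) = 0 - j9.824 Ω
Step 3 — Series combination: Z_total = R + C = 2990 - j9.824 Ω = 2990∠-0.2° Ω.

Z = 2990 - j9.824 Ω = 2990∠-0.2° Ω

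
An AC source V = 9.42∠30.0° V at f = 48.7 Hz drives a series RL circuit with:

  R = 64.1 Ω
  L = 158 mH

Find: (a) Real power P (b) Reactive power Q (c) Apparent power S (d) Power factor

Step 1 — Angular frequency: ω = 2π·f = 2π·48.7 = 306 rad/s.
Step 2 — Component impedances:
  R: Z = R = 64.1 Ω
  L: Z = jωL = j·306·0.158 = 0 + j48.35 Ω
Step 3 — Series combination: Z_total = R + L = 64.1 + j48.35 Ω = 80.29∠37.0° Ω.
Step 4 — Source phasor: V = 9.42∠30.0° V = 8.158 + j4.71 V.
Step 5 — Current: I = V / Z = 0.1164 - j0.01435 A = 0.1173∠-7.0° A.
Step 6 — Complex power: S = V·I* = 0.8824 + j0.6655 VA.
Step 7 — Real power: P = Re(S) = 0.8824 W.
Step 8 — Reactive power: Q = Im(S) = 0.6655 VAR.
Step 9 — Apparent power: |S| = 1.105 VA.
Step 10 — Power factor: PF = P/|S| = 0.7984 (lagging).

(a) P = 0.8824 W  (b) Q = 0.6655 VAR  (c) S = 1.105 VA  (d) PF = 0.7984 (lagging)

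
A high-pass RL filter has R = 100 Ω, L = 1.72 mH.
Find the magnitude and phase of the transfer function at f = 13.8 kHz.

Step 1 — Angular frequency: ω = 2π·1.38e+04 = 8.671e+04 rad/s.
Step 2 — Transfer function: H(jω) = jωL/(R + jωL).
Step 3 — Numerator jωL = j·149.1; denominator R + jωL = 100 + j149.1.
Step 4 — H = 0.6898 + j0.4626.
Step 5 — Magnitude: |H| = 0.8306 (-1.6 dB); phase: φ = 33.8°.

|H| = 0.8306 (-1.6 dB), φ = 33.8°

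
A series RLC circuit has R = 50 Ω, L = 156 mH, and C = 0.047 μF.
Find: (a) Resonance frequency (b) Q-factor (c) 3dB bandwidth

Step 1 — Resonance condition Im(Z)=0 gives ω₀ = 1/√(LC).
Step 2 — ω₀ = 1/√(0.156·4.7e-08) = 1.168e+04 rad/s.
Step 3 — f₀ = ω₀/(2π) = 1859 Hz.
Step 4 — Series Q: Q = ω₀L/R = 1.168e+04·0.156/50 = 36.44.
Step 5 — 3dB bandwidth: Δω = ω₀/Q = 320.5 rad/s; BW = Δω/(2π) = 51.01 Hz.

(a) f₀ = 1859 Hz  (b) Q = 36.44  (c) BW = 51.01 Hz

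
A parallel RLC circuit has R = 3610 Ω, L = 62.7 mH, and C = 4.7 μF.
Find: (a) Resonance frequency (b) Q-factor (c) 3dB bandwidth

Step 1 — Resonance: ω₀ = 1/√(LC) = 1/√(0.0627·4.7e-06) = 1842 rad/s.
Step 2 — f₀ = ω₀/(2π) = 293.2 Hz.
Step 3 — Parallel Q: Q = R/(ω₀L) = 3610/(1842·0.0627) = 31.26.
Step 4 — Bandwidth: Δω = ω₀/Q = 58.94 rad/s; BW = Δω/(2π) = 9.38 Hz.

(a) f₀ = 293.2 Hz  (b) Q = 31.26  (c) BW = 9.38 Hz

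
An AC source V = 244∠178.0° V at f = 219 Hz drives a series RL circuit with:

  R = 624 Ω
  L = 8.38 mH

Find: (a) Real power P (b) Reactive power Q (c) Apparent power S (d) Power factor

Step 1 — Angular frequency: ω = 2π·f = 2π·219 = 1376 rad/s.
Step 2 — Component impedances:
  R: Z = R = 624 Ω
  L: Z = jωL = j·1376·0.00838 = 0 + j11.53 Ω
Step 3 — Series combination: Z_total = R + L = 624 + j11.53 Ω = 624.1∠1.1° Ω.
Step 4 — Source phasor: V = 244∠178.0° V = -243.9 + j8.515 V.
Step 5 — Current: I = V / Z = -0.3904 + j0.02086 A = 0.391∠176.9° A.
Step 6 — Complex power: S = V·I* = 95.38 + j1.763 VA.
Step 7 — Real power: P = Re(S) = 95.38 W.
Step 8 — Reactive power: Q = Im(S) = 1.763 VAR.
Step 9 — Apparent power: |S| = 95.39 VA.
Step 10 — Power factor: PF = P/|S| = 0.9998 (lagging).

(a) P = 95.38 W  (b) Q = 1.763 VAR  (c) S = 95.39 VA  (d) PF = 0.9998 (lagging)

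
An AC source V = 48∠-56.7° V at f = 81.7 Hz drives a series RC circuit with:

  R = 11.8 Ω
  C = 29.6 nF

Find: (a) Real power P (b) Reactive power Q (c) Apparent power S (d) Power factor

Step 1 — Angular frequency: ω = 2π·f = 2π·81.7 = 513.3 rad/s.
Step 2 — Component impedances:
  R: Z = R = 11.8 Ω
  C: Z = 1/(jωC) = -j/(ω·C) = 0 - j6.581e+04 Ω
Step 3 — Series combination: Z_total = R + C = 11.8 - j6.581e+04 Ω = 6.581e+04∠-90.0° Ω.
Step 4 — Source phasor: V = 48∠-56.7° V = 26.35 - j40.12 V.
Step 5 — Current: I = V / Z = 0.0006097 + j0.0004003 A = 0.0007293∠33.3° A.
Step 6 — Complex power: S = V·I* = 6.277e-06 - j0.03501 VA.
Step 7 — Real power: P = Re(S) = 6.277e-06 W.
Step 8 — Reactive power: Q = Im(S) = -0.03501 VAR.
Step 9 — Apparent power: |S| = 0.03501 VA.
Step 10 — Power factor: PF = P/|S| = 0.0001793 (leading).

(a) P = 6.277e-06 W  (b) Q = -0.03501 VAR  (c) S = 0.03501 VA  (d) PF = 0.0001793 (leading)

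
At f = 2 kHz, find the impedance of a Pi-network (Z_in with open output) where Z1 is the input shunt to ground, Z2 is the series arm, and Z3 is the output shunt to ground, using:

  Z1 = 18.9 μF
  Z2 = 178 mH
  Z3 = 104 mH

Step 1 — Angular frequency: ω = 2π·f = 2π·2000 = 1.257e+04 rad/s.
Step 2 — Component impedances:
  Z1: Z = 1/(jωC) = -j/(ω·C) = 0 - j4.21 Ω
  Z2: Z = jωL = j·1.257e+04·0.178 = 0 + j2237 Ω
  Z3: Z = jωL = j·1.257e+04·0.104 = 0 + j1307 Ω
Step 3 — With open output, the series arm Z2 and the output shunt Z3 appear in series to ground: Z2 + Z3 = 0 + j3544 Ω.
Step 4 — Parallel with input shunt Z1: Z_in = Z1 || (Z2 + Z3) = 0 - j4.215 Ω = 4.215∠-90.0° Ω.

Z = 0 - j4.215 Ω = 4.215∠-90.0° Ω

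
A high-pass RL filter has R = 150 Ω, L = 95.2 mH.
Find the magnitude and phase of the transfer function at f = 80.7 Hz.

Step 1 — Angular frequency: ω = 2π·80.7 = 507.1 rad/s.
Step 2 — Transfer function: H(jω) = jωL/(R + jωL).
Step 3 — Numerator jωL = j·48.27; denominator R + jωL = 150 + j48.27.
Step 4 — H = 0.09384 + j0.2916.
Step 5 — Magnitude: |H| = 0.3063 (-10.3 dB); phase: φ = 72.2°.

|H| = 0.3063 (-10.3 dB), φ = 72.2°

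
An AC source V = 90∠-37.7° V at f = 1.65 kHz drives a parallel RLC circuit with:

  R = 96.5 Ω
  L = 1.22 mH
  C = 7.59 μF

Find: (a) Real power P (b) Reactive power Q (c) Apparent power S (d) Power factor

Step 1 — Angular frequency: ω = 2π·f = 2π·1650 = 1.037e+04 rad/s.
Step 2 — Component impedances:
  R: Z = R = 96.5 Ω
  L: Z = jωL = j·1.037e+04·0.00122 = 0 + j12.65 Ω
  C: Z = 1/(jωC) = -j/(ω·C) = 0 - j12.71 Ω
Step 3 — Parallel combination: 1/Z_total = 1/R + 1/L + 1/C; Z_total = 96.37 + j3.498 Ω = 96.44∠2.1° Ω.
Step 4 — Source phasor: V = 90∠-37.7° V = 71.21 - j55.04 V.
Step 5 — Current: I = V / Z = 0.7172 - j0.5971 A = 0.9333∠-39.8° A.
Step 6 — Complex power: S = V·I* = 83.94 + j3.046 VA.
Step 7 — Real power: P = Re(S) = 83.94 W.
Step 8 — Reactive power: Q = Im(S) = 3.046 VAR.
Step 9 — Apparent power: |S| = 83.99 VA.
Step 10 — Power factor: PF = P/|S| = 0.9993 (lagging).

(a) P = 83.94 W  (b) Q = 3.046 VAR  (c) S = 83.99 VA  (d) PF = 0.9993 (lagging)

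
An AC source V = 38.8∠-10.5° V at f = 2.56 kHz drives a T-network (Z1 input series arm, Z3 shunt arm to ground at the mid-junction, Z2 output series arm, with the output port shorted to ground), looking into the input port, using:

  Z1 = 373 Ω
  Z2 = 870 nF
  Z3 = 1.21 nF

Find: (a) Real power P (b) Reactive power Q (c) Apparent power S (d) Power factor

Step 1 — Angular frequency: ω = 2π·f = 2π·2560 = 1.608e+04 rad/s.
Step 2 — Component impedances:
  Z1: Z = R = 373 Ω
  Z2: Z = 1/(jωC) = -j/(ω·C) = 0 - j71.46 Ω
  Z3: Z = 1/(jωC) = -j/(ω·C) = 0 - j5.138e+04 Ω
Step 3 — With the output port shorted to ground, the output series arm Z2 runs from the junction to ground; the shunt arm Z3 also runs from the junction to ground. They appear in parallel: Z3 || Z2 = 0 - j71.36 Ω.
Step 4 — Series with input arm Z1: Z_in = Z1 + (Z3 || Z2) = 373 - j71.36 Ω = 379.8∠-10.8° Ω.
Step 5 — Source phasor: V = 38.8∠-10.5° V = 38.15 - j7.071 V.
Step 6 — Current: I = V / Z = 0.1022 + j0.0005896 A = 0.1022∠0.3° A.
Step 7 — Complex power: S = V·I* = 3.894 - j0.7449 VA.
Step 8 — Real power: P = Re(S) = 3.894 W.
Step 9 — Reactive power: Q = Im(S) = -0.7449 VAR.
Step 10 — Apparent power: |S| = 3.964 VA.
Step 11 — Power factor: PF = P/|S| = 0.9822 (leading).

(a) P = 3.894 W  (b) Q = -0.7449 VAR  (c) S = 3.964 VA  (d) PF = 0.9822 (leading)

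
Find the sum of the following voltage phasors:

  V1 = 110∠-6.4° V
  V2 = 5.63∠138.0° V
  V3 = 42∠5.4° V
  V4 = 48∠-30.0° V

Step 1 — Convert each phasor to rectangular form:
  V1 = 110·(cos(-6.4°) + j·sin(-6.4°)) = 109.3 - j12.26 V
  V2 = 5.63·(cos(138.0°) + j·sin(138.0°)) = -4.184 + j3.767 V
  V3 = 42·(cos(5.4°) + j·sin(5.4°)) = 41.81 + j3.953 V
  V4 = 48·(cos(-30.0°) + j·sin(-30.0°)) = 41.57 - j24 V
Step 2 — Sum components: V_total = 188.5 - j28.54 V.
Step 3 — Convert to polar: |V_total| = 190.7 V, ∠V_total = -8.6°.

V_total = 190.7∠-8.6° V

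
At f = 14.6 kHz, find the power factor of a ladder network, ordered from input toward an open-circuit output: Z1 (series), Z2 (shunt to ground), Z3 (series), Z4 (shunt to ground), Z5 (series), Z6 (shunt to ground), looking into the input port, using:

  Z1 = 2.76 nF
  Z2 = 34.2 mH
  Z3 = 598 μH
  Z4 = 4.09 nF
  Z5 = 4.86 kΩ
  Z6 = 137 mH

Step 1 — Angular frequency: ω = 2π·f = 2π·1.46e+04 = 9.173e+04 rad/s.
Step 2 — Component impedances:
  Z1: Z = 1/(jωC) = -j/(ω·C) = 0 - j3950 Ω
  Z2: Z = jωL = j·9.173e+04·0.0342 = 0 + j3137 Ω
  Z3: Z = jωL = j·9.173e+04·0.000598 = 0 + j54.86 Ω
  Z4: Z = 1/(jωC) = -j/(ω·C) = 0 - j2665 Ω
  Z5: Z = R = 4860 Ω
  Z6: Z = jωL = j·9.173e+04·0.137 = 0 + j1.257e+04 Ω
Step 3 — Ladder network (open output): work backward from the far end, alternating series and parallel combinations. Z_in = 3.359e+04 + j5254 Ω = 3.4e+04∠8.9° Ω.
Step 4 — Power factor: PF = cos(φ) = Re(Z)/|Z| = 33594/34003 = 0.988.
Step 5 — Type: Im(Z) = 5254 ⇒ lagging (phase φ = 8.9°).

PF = 0.988 (lagging, φ = 8.9°)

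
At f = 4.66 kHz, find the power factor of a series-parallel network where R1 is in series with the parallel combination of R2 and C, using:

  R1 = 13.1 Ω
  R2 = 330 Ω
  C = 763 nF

Step 1 — Angular frequency: ω = 2π·f = 2π·4660 = 2.928e+04 rad/s.
Step 2 — Component impedances:
  R1: Z = R = 13.1 Ω
  R2: Z = R = 330 Ω
  C: Z = 1/(jωC) = -j/(ω·C) = 0 - j44.76 Ω
Step 3 — Parallel branch: R2 || C = 1/(1/R2 + 1/C) = 5.962 - j43.95 Ω.
Step 4 — Series with R1: Z_total = R1 + (R2 || C) = 19.06 - j43.95 Ω = 47.91∠-66.6° Ω.
Step 5 — Power factor: PF = cos(φ) = Re(Z)/|Z| = 19.062/47.909 = 0.3979.
Step 6 — Type: Im(Z) = -43.95 ⇒ leading (phase φ = -66.6°).

PF = 0.3979 (leading, φ = -66.6°)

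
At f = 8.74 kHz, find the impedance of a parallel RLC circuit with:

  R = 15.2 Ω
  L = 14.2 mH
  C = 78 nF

Step 1 — Angular frequency: ω = 2π·f = 2π·8740 = 5.492e+04 rad/s.
Step 2 — Component impedances:
  R: Z = R = 15.2 Ω
  L: Z = jωL = j·5.492e+04·0.0142 = 0 + j779.8 Ω
  C: Z = 1/(jωC) = -j/(ω·C) = 0 - j233.5 Ω
Step 3 — Parallel combination: 1/Z_total = 1/R + 1/L + 1/C; Z_total = 15.17 - j0.6919 Ω = 15.18∠-2.6° Ω.

Z = 15.17 - j0.6919 Ω = 15.18∠-2.6° Ω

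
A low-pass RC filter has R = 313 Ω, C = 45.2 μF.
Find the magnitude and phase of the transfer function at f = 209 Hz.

Step 1 — Angular frequency: ω = 2π·209 = 1313 rad/s.
Step 2 — Transfer function: H(jω) = 1/(1 + jωRC).
Step 3 — Denominator: 1 + jωRC = 1 + j·1313·313·4.52e-05 = 1 + j18.58.
Step 4 — H = 0.002889 - j0.05367.
Step 5 — Magnitude: |H| = 0.05375 (-25.4 dB); phase: φ = -86.9°.

|H| = 0.05375 (-25.4 dB), φ = -86.9°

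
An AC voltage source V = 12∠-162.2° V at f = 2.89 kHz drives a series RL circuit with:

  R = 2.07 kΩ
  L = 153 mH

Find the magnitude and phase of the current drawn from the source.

Step 1 — Angular frequency: ω = 2π·f = 2π·2890 = 1.816e+04 rad/s.
Step 2 — Component impedances:
  R: Z = R = 2070 Ω
  L: Z = jωL = j·1.816e+04·0.153 = 0 + j2778 Ω
Step 3 — Series combination: Z_total = R + L = 2070 + j2778 Ω = 3465∠53.3° Ω.
Step 4 — Source phasor: V = 12∠-162.2° V = -11.43 - j3.668 V.
Step 5 — Ohm's law: I = V / Z_total = (-11.43 - j3.668) / (2070 + j2778) = -0.002819 + j0.002012 A.
Step 6 — Convert to polar: |I| = 0.003464 A, ∠I = 144.5°.

I = 0.003464∠144.5° A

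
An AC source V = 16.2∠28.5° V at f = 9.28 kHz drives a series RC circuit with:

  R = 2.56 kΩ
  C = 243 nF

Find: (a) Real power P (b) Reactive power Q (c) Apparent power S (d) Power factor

Step 1 — Angular frequency: ω = 2π·f = 2π·9280 = 5.831e+04 rad/s.
Step 2 — Component impedances:
  R: Z = R = 2560 Ω
  C: Z = 1/(jωC) = -j/(ω·C) = 0 - j70.58 Ω
Step 3 — Series combination: Z_total = R + C = 2560 - j70.58 Ω = 2561∠-1.6° Ω.
Step 4 — Source phasor: V = 16.2∠28.5° V = 14.24 + j7.73 V.
Step 5 — Current: I = V / Z = 0.005474 + j0.00317 A = 0.006326∠30.1° A.
Step 6 — Complex power: S = V·I* = 0.1024 - j0.002824 VA.
Step 7 — Real power: P = Re(S) = 0.1024 W.
Step 8 — Reactive power: Q = Im(S) = -0.002824 VAR.
Step 9 — Apparent power: |S| = 0.1025 VA.
Step 10 — Power factor: PF = P/|S| = 0.9996 (leading).

(a) P = 0.1024 W  (b) Q = -0.002824 VAR  (c) S = 0.1025 VA  (d) PF = 0.9996 (leading)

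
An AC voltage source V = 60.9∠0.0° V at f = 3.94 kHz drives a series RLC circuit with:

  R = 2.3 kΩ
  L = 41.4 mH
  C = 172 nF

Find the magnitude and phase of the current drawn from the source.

Step 1 — Angular frequency: ω = 2π·f = 2π·3940 = 2.476e+04 rad/s.
Step 2 — Component impedances:
  R: Z = R = 2300 Ω
  L: Z = jωL = j·2.476e+04·0.0414 = 0 + j1025 Ω
  C: Z = 1/(jωC) = -j/(ω·C) = 0 - j234.9 Ω
Step 3 — Series combination: Z_total = R + L + C = 2300 + j790 Ω = 2432∠19.0° Ω.
Step 4 — Source phasor: V = 60.9∠0.0° V = 60.9 V.
Step 5 — Ohm's law: I = V / Z_total = (60.9) / (2300 + j790) = 0.02368 - j0.008135 A.
Step 6 — Convert to polar: |I| = 0.02504 A, ∠I = -19.0°.

I = 0.02504∠-19.0° A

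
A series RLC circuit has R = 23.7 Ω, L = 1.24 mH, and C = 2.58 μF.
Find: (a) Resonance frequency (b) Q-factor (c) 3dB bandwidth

Step 1 — Resonance: ω₀ = 1/√(LC) = 1/√(0.00124·2.58e-06) = 1.768e+04 rad/s.
Step 2 — f₀ = ω₀/(2π) = 2814 Hz.
Step 3 — Series Q: Q = ω₀L/R = 1.768e+04·0.00124/23.7 = 0.925.
Step 4 — Bandwidth: Δω = ω₀/Q = 1.911e+04 rad/s; BW = Δω/(2π) = 3042 Hz.

(a) f₀ = 2814 Hz  (b) Q = 0.925  (c) BW = 3042 Hz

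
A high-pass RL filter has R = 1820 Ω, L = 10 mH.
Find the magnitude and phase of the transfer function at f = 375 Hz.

Step 1 — Angular frequency: ω = 2π·375 = 2356 rad/s.
Step 2 — Transfer function: H(jω) = jωL/(R + jωL).
Step 3 — Numerator jωL = j·23.56; denominator R + jωL = 1820 + j23.56.
Step 4 — H = 0.0001676 + j0.01294.
Step 5 — Magnitude: |H| = 0.01295 (-37.8 dB); phase: φ = 89.3°.

|H| = 0.01295 (-37.8 dB), φ = 89.3°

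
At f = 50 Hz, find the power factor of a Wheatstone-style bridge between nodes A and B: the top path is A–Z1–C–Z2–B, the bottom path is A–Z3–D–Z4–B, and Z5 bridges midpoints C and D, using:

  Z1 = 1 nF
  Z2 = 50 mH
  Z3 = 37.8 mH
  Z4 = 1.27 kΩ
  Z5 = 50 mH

Step 1 — Angular frequency: ω = 2π·f = 2π·50 = 314.2 rad/s.
Step 2 — Component impedances:
  Z1: Z = 1/(jωC) = -j/(ω·C) = 0 - j3.183e+06 Ω
  Z2: Z = jωL = j·314.2·0.05 = 0 + j15.71 Ω
  Z3: Z = jωL = j·314.2·0.0378 = 0 + j11.88 Ω
  Z4: Z = R = 1270 Ω
  Z5: Z = jωL = j·314.2·0.05 = 0 + j15.71 Ω
Step 3 — Bridge requires nodal analysis (the Z5 bridge couples midpoints C and D, so the two paths cannot be reduced to a simple series/parallel combination). Setting node B to ground and injecting 1 A at node A, the 3-node admittance system at A, C, D solves to V_A = Z_AB = 0.7767 + j43.27 Ω = 43.28∠89.0° Ω.
Step 4 — Power factor: PF = cos(φ) = Re(Z)/|Z| = 0.7767/43.28 = 0.01795.
Step 5 — Type: Im(Z) = 43.27 ⇒ lagging (phase φ = 89.0°).

PF = 0.01795 (lagging, φ = 89.0°)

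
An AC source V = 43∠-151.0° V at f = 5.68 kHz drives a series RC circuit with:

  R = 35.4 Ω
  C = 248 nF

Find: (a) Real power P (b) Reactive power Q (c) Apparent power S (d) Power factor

Step 1 — Angular frequency: ω = 2π·f = 2π·5680 = 3.569e+04 rad/s.
Step 2 — Component impedances:
  R: Z = R = 35.4 Ω
  C: Z = 1/(jωC) = -j/(ω·C) = 0 - j113 Ω
Step 3 — Series combination: Z_total = R + C = 35.4 - j113 Ω = 118.4∠-72.6° Ω.
Step 4 — Source phasor: V = 43∠-151.0° V = -37.61 - j20.85 V.
Step 5 — Current: I = V / Z = 0.07305 - j0.3558 A = 0.3632∠-78.4° A.
Step 6 — Complex power: S = V·I* = 4.669 - j14.9 VA.
Step 7 — Real power: P = Re(S) = 4.669 W.
Step 8 — Reactive power: Q = Im(S) = -14.9 VAR.
Step 9 — Apparent power: |S| = 15.62 VA.
Step 10 — Power factor: PF = P/|S| = 0.299 (leading).

(a) P = 4.669 W  (b) Q = -14.9 VAR  (c) S = 15.62 VA  (d) PF = 0.299 (leading)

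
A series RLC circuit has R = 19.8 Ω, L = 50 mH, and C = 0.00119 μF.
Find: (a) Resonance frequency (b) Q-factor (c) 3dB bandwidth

Step 1 — Resonance condition Im(Z)=0 gives ω₀ = 1/√(LC).
Step 2 — ω₀ = 1/√(0.05·1.19e-09) = 1.296e+05 rad/s.
Step 3 — f₀ = ω₀/(2π) = 2.063e+04 Hz.
Step 4 — Series Q: Q = ω₀L/R = 1.296e+05·0.05/19.8 = 327.4.
Step 5 — 3dB bandwidth: Δω = ω₀/Q = 396 rad/s; BW = Δω/(2π) = 63.03 Hz.

(a) f₀ = 2.063e+04 Hz  (b) Q = 327.4  (c) BW = 63.03 Hz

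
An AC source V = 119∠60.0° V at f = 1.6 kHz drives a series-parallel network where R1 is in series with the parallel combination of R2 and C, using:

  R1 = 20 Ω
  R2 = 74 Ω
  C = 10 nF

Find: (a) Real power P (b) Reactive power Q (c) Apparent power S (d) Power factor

Step 1 — Angular frequency: ω = 2π·f = 2π·1600 = 1.005e+04 rad/s.
Step 2 — Component impedances:
  R1: Z = R = 20 Ω
  R2: Z = R = 74 Ω
  C: Z = 1/(jωC) = -j/(ω·C) = 0 - j9947 Ω
Step 3 — Parallel branch: R2 || C = 1/(1/R2 + 1/C) = 74 - j0.5505 Ω.
Step 4 — Series with R1: Z_total = R1 + (R2 || C) = 94 - j0.5505 Ω = 94∠-0.3° Ω.
Step 5 — Source phasor: V = 119∠60.0° V = 59.5 + j103.1 V.
Step 6 — Current: I = V / Z = 0.6266 + j1.1 A = 1.266∠60.3° A.
Step 7 — Complex power: S = V·I* = 150.7 - j0.8823 VA.
Step 8 — Real power: P = Re(S) = 150.7 W.
Step 9 — Reactive power: Q = Im(S) = -0.8823 VAR.
Step 10 — Apparent power: |S| = 150.7 VA.
Step 11 — Power factor: PF = P/|S| = 1 (leading).

(a) P = 150.7 W  (b) Q = -0.8823 VAR  (c) S = 150.7 VA  (d) PF = 1 (leading)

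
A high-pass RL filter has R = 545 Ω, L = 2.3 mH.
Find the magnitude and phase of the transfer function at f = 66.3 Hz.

Step 1 — Angular frequency: ω = 2π·66.3 = 416.6 rad/s.
Step 2 — Transfer function: H(jω) = jωL/(R + jωL).
Step 3 — Numerator jωL = j·0.9581; denominator R + jωL = 545 + j0.9581.
Step 4 — H = 3.091e-06 + j0.001758.
Step 5 — Magnitude: |H| = 0.001758 (-55.1 dB); phase: φ = 89.9°.

|H| = 0.001758 (-55.1 dB), φ = 89.9°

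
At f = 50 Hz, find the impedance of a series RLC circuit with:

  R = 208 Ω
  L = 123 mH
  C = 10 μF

Step 1 — Angular frequency: ω = 2π·f = 2π·50 = 314.2 rad/s.
Step 2 — Component impedances:
  R: Z = R = 208 Ω
  L: Z = jωL = j·314.2·0.123 = 0 + j38.64 Ω
  C: Z = 1/(jωC) = -j/(ω·C) = 0 - j318.3 Ω
Step 3 — Series combination: Z_total = R + L + C = 208 - j279.7 Ω = 348.5∠-53.4° Ω.

Z = 208 - j279.7 Ω = 348.5∠-53.4° Ω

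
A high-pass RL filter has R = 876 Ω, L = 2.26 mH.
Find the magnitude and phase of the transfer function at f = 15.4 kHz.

Step 1 — Angular frequency: ω = 2π·1.54e+04 = 9.676e+04 rad/s.
Step 2 — Transfer function: H(jω) = jωL/(R + jωL).
Step 3 — Numerator jωL = j·218.7; denominator R + jωL = 876 + j218.7.
Step 4 — H = 0.05866 + j0.235.
Step 5 — Magnitude: |H| = 0.2422 (-12.3 dB); phase: φ = 76.0°.

|H| = 0.2422 (-12.3 dB), φ = 76.0°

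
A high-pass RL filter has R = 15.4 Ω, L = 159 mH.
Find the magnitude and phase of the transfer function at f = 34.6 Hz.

Step 1 — Angular frequency: ω = 2π·34.6 = 217.4 rad/s.
Step 2 — Transfer function: H(jω) = jωL/(R + jωL).
Step 3 — Numerator jωL = j·34.57; denominator R + jωL = 15.4 + j34.57.
Step 4 — H = 0.8344 + j0.3717.
Step 5 — Magnitude: |H| = 0.9134 (-0.8 dB); phase: φ = 24.0°.

|H| = 0.9134 (-0.8 dB), φ = 24.0°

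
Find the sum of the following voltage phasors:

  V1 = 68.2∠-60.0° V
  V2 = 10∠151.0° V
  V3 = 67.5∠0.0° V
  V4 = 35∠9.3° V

Step 1 — Convert each phasor to rectangular form:
  V1 = 68.2·(cos(-60.0°) + j·sin(-60.0°)) = 34.1 - j59.06 V
  V2 = 10·(cos(151.0°) + j·sin(151.0°)) = -8.746 + j4.848 V
  V3 = 67.5·(cos(0.0°) + j·sin(0.0°)) = 67.5 V
  V4 = 35·(cos(9.3°) + j·sin(9.3°)) = 34.54 + j5.656 V
Step 2 — Sum components: V_total = 127.4 - j48.56 V.
Step 3 — Convert to polar: |V_total| = 136.3 V, ∠V_total = -20.9°.

V_total = 136.3∠-20.9° V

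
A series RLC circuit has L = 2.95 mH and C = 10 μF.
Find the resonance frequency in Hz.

Step 1 — Resonance condition Im(Z)=0 gives ω₀ = 1/√(LC).
Step 2 — ω₀ = 1/√(0.00295·1e-05) = 5822 rad/s.
Step 3 — f₀ = ω₀/(2π) = 926.6 Hz.

f₀ = 926.6 Hz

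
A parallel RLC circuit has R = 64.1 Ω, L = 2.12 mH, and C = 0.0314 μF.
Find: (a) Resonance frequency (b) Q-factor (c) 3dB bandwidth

Step 1 — Resonance: ω₀ = 1/√(LC) = 1/√(0.00212·3.14e-08) = 1.226e+05 rad/s.
Step 2 — f₀ = ω₀/(2π) = 1.951e+04 Hz.
Step 3 — Parallel Q: Q = R/(ω₀L) = 64.1/(1.226e+05·0.00212) = 0.2467.
Step 4 — Bandwidth: Δω = ω₀/Q = 4.968e+05 rad/s; BW = Δω/(2π) = 7.907e+04 Hz.

(a) f₀ = 1.951e+04 Hz  (b) Q = 0.2467  (c) BW = 7.907e+04 Hz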